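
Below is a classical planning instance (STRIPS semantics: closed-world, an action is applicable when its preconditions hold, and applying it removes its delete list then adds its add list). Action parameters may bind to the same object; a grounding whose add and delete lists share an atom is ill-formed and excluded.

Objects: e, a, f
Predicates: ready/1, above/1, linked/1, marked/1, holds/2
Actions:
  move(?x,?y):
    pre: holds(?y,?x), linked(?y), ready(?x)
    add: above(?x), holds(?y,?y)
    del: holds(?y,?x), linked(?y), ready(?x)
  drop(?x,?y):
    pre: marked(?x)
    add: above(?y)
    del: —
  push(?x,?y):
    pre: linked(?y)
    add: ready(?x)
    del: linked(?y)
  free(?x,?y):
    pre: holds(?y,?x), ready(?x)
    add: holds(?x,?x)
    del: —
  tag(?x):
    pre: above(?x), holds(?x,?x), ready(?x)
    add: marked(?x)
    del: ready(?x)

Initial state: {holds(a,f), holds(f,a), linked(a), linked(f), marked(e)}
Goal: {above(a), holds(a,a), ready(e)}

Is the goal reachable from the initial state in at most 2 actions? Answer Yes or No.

No

1. drop(e,a)  →  {above(a), holds(a,f), holds(f,a), linked(a), linked(f), marked(e)}
2. push(e,a)  →  {above(a), holds(a,f), holds(f,a), linked(f), marked(e), ready(e)}
3. push(a,f)  →  {above(a), holds(a,f), holds(f,a), marked(e), ready(a), ready(e)}
4. free(a,f)  →  {above(a), holds(a,a), holds(a,f), holds(f,a), marked(e), ready(a), ready(e)}
optimal plan length = 4; 4 > 2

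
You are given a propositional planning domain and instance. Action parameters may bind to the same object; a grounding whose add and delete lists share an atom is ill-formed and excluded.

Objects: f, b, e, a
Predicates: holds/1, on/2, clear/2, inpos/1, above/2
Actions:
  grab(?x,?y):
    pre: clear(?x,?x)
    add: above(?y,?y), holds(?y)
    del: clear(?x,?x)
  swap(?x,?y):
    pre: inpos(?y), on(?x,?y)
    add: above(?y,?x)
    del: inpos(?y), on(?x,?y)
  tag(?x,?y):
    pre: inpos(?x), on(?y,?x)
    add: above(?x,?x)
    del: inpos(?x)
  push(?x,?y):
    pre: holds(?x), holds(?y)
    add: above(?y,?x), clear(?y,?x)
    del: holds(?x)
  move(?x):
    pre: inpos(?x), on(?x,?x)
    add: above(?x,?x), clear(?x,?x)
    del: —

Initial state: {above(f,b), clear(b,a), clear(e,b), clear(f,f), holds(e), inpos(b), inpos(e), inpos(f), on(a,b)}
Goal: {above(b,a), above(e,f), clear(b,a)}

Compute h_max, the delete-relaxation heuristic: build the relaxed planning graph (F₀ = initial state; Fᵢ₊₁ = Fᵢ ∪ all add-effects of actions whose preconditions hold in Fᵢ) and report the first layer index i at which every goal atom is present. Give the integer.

2

F0 = init (9 atoms)
F1 = F0 ∪ {above(a,a), above(b,a), above(b,b), above(e,e), above(f,f), clear(e,e), holds(a), holds(b), holds(f)}  (18 atoms)
F2 = F1 ∪ {above(a,b), above(a,e), above(a,f), above(b,e), above(b,f), above(e,a), above(e,b), above(e,f), above(f,a), above(f,e), clear(a,a), clear(a,b), clear(a,e), clear(a,f), clear(b,b), clear(b,e), clear(b,f), clear(e,a), clear(e,f), clear(f,a), clear(f,b), clear(f,e)}  (40 atoms)
goal ⊆ F2  ⇒  h_max = 2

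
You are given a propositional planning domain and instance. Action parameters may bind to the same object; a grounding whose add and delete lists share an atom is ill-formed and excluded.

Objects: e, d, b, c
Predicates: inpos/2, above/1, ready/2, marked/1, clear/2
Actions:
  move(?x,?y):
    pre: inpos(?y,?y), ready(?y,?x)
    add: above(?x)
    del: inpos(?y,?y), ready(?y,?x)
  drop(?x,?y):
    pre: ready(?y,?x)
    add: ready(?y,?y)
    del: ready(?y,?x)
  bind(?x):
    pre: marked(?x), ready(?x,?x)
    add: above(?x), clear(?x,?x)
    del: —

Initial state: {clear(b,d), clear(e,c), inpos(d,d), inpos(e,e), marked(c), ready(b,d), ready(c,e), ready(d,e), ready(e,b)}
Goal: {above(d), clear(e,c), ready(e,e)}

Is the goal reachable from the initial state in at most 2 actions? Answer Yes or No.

No

1. drop(e,d)  →  {clear(b,d), clear(e,c), inpos(d,d), inpos(e,e), marked(c), ready(b,d), ready(c,e), ready(d,d), ready(e,b)}
2. move(d,d)  →  {above(d), clear(b,d), clear(e,c), inpos(e,e), marked(c), ready(b,d), ready(c,e), ready(e,b)}
3. drop(b,e)  →  {above(d), clear(b,d), clear(e,c), inpos(e,e), marked(c), ready(b,d), ready(c,e), ready(e,e)}
optimal plan length = 3; 3 > 2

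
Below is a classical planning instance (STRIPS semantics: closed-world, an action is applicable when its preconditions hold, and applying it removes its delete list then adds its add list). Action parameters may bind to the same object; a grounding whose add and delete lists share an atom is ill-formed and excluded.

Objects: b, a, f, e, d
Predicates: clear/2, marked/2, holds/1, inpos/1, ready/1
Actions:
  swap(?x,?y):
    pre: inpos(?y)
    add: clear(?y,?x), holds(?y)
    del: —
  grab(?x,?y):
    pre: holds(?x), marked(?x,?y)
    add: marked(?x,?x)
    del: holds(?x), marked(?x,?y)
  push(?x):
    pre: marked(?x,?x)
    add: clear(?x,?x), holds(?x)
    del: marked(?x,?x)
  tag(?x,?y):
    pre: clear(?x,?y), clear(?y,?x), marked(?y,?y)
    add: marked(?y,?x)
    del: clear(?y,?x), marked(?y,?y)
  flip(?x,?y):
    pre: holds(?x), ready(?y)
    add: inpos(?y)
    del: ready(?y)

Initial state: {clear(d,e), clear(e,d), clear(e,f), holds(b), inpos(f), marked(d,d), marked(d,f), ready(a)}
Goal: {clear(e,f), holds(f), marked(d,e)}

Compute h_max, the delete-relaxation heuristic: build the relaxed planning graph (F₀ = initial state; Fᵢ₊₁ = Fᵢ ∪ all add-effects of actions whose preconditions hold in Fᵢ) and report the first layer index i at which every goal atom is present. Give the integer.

1

F0 = init (8 atoms)
F1 = F0 ∪ {clear(d,d), clear(f,a), clear(f,b), clear(f,d), clear(f,e), clear(f,f), holds(d), holds(f), inpos(a), marked(d,e)}  (18 atoms)
goal ⊆ F1  ⇒  h_max = 1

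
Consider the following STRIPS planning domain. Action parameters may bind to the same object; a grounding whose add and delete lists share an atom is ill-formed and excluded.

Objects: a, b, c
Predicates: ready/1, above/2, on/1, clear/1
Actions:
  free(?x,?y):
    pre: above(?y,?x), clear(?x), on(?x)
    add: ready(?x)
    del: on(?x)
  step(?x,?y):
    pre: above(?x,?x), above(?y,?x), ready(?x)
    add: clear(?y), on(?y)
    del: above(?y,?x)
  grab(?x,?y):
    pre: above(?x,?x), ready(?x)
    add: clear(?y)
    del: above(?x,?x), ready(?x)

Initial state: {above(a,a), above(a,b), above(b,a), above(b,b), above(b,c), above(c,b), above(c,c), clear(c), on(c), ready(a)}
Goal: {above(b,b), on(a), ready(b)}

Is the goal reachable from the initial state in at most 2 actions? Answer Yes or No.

1. step(a,b)  →  {above(a,a), above(a,b), above(b,b), above(b,c), above(c,b), above(c,c), clear(b), clear(c), on(b), on(c), ready(a)}
2. free(b,a)  →  {above(a,a), above(a,b), above(b,b), above(b,c), above(c,b), above(c,c), clear(b), clear(c), on(c), ready(a), ready(b)}
3. step(a,a)  →  {above(a,b), above(b,b), above(b,c), above(c,b), above(c,c), clear(a), clear(b), clear(c), on(a), on(c), ready(a), ready(b)}
optimal plan length = 3; 3 > 2

No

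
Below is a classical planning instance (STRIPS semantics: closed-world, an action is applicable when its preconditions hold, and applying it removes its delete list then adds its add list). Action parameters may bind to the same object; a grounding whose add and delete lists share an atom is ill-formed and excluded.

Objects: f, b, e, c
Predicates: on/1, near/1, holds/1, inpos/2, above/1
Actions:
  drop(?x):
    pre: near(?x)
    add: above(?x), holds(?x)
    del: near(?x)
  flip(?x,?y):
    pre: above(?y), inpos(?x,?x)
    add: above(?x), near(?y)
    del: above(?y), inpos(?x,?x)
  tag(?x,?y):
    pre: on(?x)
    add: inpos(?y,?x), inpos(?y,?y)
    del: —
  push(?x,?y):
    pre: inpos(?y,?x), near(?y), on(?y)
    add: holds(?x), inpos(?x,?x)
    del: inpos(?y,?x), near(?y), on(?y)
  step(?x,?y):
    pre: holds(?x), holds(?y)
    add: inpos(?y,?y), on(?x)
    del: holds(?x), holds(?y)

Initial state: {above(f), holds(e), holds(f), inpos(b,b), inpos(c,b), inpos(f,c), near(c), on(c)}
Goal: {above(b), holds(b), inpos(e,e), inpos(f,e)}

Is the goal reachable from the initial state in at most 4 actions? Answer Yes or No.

1. flip(b,f)  →  {above(b), holds(e), holds(f), inpos(c,b), inpos(f,c), near(c), near(f), on(c)}
2. push(b,c)  →  {above(b), holds(b), holds(e), holds(f), inpos(b,b), inpos(f,c), near(f)}
3. step(e,e)  →  {above(b), holds(b), holds(f), inpos(b,b), inpos(e,e), inpos(f,c), near(f), on(e)}
4. tag(e,f)  →  {above(b), holds(b), holds(f), inpos(b,b), inpos(e,e), inpos(f,c), inpos(f,e), inpos(f,f), near(f), on(e)}
optimal plan length = 4; 4 ≤ 4

Yes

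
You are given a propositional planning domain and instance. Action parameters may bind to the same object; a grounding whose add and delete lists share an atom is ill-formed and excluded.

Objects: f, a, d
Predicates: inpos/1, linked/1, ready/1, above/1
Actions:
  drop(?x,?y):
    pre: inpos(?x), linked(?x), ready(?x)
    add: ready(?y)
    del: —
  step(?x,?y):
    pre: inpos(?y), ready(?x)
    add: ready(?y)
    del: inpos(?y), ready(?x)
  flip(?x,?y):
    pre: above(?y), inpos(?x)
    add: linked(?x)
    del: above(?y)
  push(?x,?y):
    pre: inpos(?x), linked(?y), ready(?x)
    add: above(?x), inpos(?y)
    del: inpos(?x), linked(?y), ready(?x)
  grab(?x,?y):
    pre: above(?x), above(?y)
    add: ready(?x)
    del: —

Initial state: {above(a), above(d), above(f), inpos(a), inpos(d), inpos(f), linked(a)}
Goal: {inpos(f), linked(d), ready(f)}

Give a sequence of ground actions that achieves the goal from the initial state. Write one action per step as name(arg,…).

flip(d,a); grab(f,f)

1. flip(d,a)  →  {above(d), above(f), inpos(a), inpos(d), inpos(f), linked(a), linked(d)}
2. grab(f,f)  →  {above(d), above(f), inpos(a), inpos(d), inpos(f), linked(a), linked(d), ready(f)}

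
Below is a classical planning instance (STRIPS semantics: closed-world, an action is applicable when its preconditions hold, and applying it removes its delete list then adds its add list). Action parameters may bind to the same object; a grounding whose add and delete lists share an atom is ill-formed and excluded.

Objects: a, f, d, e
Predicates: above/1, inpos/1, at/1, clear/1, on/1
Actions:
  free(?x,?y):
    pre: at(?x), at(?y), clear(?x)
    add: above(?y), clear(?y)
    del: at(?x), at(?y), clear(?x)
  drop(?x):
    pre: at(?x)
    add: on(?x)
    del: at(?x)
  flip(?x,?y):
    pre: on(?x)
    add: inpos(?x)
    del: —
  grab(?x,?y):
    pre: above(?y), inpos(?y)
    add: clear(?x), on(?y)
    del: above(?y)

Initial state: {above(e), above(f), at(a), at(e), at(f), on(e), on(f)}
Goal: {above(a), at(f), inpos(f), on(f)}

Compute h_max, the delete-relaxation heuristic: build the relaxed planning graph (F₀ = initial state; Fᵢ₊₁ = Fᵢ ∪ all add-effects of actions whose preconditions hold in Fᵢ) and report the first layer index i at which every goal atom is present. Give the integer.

3

F0 = init (7 atoms)
F1 = F0 ∪ {inpos(e), inpos(f), on(a)}  (10 atoms)
F2 = F1 ∪ {clear(a), clear(d), clear(e), clear(f), inpos(a)}  (15 atoms)
F3 = F2 ∪ {above(a)}  (16 atoms)
goal ⊆ F3  ⇒  h_max = 3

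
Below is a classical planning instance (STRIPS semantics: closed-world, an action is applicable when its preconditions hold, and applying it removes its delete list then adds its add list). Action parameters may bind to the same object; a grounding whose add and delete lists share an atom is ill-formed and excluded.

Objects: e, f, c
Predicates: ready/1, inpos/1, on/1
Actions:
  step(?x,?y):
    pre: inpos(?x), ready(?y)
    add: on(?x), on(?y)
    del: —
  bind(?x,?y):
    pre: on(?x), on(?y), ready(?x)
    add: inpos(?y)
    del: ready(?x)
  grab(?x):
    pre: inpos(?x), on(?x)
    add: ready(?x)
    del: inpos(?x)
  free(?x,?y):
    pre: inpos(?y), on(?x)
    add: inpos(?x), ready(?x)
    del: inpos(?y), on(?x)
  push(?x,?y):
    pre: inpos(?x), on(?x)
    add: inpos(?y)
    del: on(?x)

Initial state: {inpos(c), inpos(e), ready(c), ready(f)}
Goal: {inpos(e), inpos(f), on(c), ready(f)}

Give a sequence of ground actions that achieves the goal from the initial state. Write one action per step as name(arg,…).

1. step(e,c)  →  {inpos(c), inpos(e), on(c), on(e), ready(c), ready(f)}
2. push(e,f)  →  {inpos(c), inpos(e), inpos(f), on(c), ready(c), ready(f)}

step(e,c); push(e,f)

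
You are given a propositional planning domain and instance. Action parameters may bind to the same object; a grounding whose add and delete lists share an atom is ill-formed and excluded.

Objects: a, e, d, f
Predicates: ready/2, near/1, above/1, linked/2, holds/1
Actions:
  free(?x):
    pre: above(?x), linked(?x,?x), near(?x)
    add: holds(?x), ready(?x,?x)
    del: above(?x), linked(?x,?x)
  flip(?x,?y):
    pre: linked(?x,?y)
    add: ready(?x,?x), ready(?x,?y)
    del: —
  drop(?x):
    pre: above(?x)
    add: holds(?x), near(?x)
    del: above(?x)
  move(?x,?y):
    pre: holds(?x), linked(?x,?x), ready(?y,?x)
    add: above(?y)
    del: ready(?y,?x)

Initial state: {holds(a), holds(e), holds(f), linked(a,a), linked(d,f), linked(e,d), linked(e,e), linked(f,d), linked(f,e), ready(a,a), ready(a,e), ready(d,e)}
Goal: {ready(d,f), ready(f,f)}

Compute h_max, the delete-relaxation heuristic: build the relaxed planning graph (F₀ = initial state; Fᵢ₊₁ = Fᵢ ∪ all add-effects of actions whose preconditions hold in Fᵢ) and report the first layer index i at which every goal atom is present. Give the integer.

F0 = init (12 atoms)
F1 = F0 ∪ {above(a), above(d), ready(d,d), ready(d,f), ready(e,d), ready(e,e), ready(f,d), ready(f,e), ready(f,f)}  (21 atoms)
goal ⊆ F1  ⇒  h_max = 1

1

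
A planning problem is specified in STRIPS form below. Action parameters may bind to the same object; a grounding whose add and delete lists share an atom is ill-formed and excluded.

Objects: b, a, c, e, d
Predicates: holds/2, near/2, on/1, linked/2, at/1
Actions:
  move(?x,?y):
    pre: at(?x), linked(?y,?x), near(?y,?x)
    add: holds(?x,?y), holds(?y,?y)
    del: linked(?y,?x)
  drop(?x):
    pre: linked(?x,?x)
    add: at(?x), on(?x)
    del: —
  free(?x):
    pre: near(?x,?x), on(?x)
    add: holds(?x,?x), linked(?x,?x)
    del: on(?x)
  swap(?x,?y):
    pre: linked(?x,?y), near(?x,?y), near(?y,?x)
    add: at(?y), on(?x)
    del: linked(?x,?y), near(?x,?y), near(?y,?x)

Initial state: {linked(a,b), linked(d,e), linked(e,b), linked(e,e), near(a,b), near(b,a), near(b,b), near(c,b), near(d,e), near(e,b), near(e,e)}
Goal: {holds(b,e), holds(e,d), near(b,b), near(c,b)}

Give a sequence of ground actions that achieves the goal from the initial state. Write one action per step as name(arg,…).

1. drop(e)  →  {at(e), linked(a,b), linked(d,e), linked(e,b), linked(e,e), near(a,b), near(b,a), near(b,b), near(c,b), near(d,e), near(e,b), near(e,e), on(e)}
2. move(e,d)  →  {at(e), holds(d,d), holds(e,d), linked(a,b), linked(e,b), linked(e,e), near(a,b), near(b,a), near(b,b), near(c,b), near(d,e), near(e,b), near(e,e), on(e)}
3. swap(a,b)  →  {at(b), at(e), holds(d,d), holds(e,d), linked(e,b), linked(e,e), near(b,b), near(c,b), near(d,e), near(e,b), near(e,e), on(a), on(e)}
4. move(b,e)  →  {at(b), at(e), holds(b,e), holds(d,d), holds(e,d), holds(e,e), linked(e,e), near(b,b), near(c,b), near(d,e), near(e,b), near(e,e), on(a), on(e)}

drop(e); move(e,d); swap(a,b); move(b,e)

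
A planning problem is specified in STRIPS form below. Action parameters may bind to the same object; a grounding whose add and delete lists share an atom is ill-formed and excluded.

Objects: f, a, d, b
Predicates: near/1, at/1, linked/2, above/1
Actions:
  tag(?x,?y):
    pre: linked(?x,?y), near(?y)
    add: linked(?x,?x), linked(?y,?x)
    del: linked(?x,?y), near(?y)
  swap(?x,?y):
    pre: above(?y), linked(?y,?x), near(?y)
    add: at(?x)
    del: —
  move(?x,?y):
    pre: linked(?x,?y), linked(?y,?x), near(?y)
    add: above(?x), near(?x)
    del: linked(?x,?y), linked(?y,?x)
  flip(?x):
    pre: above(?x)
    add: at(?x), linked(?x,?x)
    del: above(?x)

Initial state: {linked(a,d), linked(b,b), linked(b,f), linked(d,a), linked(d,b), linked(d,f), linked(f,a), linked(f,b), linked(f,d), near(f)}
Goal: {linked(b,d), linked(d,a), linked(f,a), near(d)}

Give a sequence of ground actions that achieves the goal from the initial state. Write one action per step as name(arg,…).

move(d,f); move(b,f); tag(d,b)

1. move(d,f)  →  {above(d), linked(a,d), linked(b,b), linked(b,f), linked(d,a), linked(d,b), linked(f,a), linked(f,b), near(d), near(f)}
2. move(b,f)  →  {above(b), above(d), linked(a,d), linked(b,b), linked(d,a), linked(d,b), linked(f,a), near(b), near(d), near(f)}
3. tag(d,b)  →  {above(b), above(d), linked(a,d), linked(b,b), linked(b,d), linked(d,a), linked(d,d), linked(f,a), near(d), near(f)}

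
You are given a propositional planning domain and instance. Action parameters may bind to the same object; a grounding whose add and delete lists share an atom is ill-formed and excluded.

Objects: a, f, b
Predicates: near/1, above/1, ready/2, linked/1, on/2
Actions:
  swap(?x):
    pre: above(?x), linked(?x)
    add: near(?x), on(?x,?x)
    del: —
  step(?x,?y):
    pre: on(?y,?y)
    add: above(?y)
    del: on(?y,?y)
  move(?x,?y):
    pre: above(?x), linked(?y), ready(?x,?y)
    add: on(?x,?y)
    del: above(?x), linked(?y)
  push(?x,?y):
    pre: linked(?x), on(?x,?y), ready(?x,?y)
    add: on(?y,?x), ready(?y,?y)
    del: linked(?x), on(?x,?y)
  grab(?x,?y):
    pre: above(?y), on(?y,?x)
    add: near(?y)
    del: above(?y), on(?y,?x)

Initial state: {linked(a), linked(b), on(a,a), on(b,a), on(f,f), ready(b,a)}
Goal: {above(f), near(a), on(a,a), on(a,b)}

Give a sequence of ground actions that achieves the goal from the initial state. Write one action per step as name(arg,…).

1. step(a,a)  →  {above(a), linked(a), linked(b), on(b,a), on(f,f), ready(b,a)}
2. swap(a)  →  {above(a), linked(a), linked(b), near(a), on(a,a), on(b,a), on(f,f), ready(b,a)}
3. step(a,f)  →  {above(a), above(f), linked(a), linked(b), near(a), on(a,a), on(b,a), ready(b,a)}
4. push(b,a)  →  {above(a), above(f), linked(a), near(a), on(a,a), on(a,b), ready(a,a), ready(b,a)}

step(a,a); swap(a); step(a,f); push(b,a)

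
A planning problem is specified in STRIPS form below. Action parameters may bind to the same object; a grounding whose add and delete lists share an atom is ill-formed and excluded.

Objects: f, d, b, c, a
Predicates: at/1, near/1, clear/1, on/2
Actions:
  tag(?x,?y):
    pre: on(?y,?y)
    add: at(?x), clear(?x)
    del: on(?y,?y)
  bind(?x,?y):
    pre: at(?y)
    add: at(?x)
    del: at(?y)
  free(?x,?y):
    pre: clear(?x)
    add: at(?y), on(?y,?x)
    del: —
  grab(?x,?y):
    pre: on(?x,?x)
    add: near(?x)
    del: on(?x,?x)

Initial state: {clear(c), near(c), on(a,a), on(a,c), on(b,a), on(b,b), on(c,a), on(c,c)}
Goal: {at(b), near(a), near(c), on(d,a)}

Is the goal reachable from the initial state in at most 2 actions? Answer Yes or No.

1. tag(b,b)  →  {at(b), clear(b), clear(c), near(c), on(a,a), on(a,c), on(b,a), on(c,a), on(c,c)}
2. tag(a,c)  →  {at(a), at(b), clear(a), clear(b), clear(c), near(c), on(a,a), on(a,c), on(b,a), on(c,a)}
3. free(a,d)  →  {at(a), at(b), at(d), clear(a), clear(b), clear(c), near(c), on(a,a), on(a,c), on(b,a), on(c,a), on(d,a)}
4. grab(a,f)  →  {at(a), at(b), at(d), clear(a), clear(b), clear(c), near(a), near(c), on(a,c), on(b,a), on(c,a), on(d,a)}
optimal plan length = 4; 4 > 2

No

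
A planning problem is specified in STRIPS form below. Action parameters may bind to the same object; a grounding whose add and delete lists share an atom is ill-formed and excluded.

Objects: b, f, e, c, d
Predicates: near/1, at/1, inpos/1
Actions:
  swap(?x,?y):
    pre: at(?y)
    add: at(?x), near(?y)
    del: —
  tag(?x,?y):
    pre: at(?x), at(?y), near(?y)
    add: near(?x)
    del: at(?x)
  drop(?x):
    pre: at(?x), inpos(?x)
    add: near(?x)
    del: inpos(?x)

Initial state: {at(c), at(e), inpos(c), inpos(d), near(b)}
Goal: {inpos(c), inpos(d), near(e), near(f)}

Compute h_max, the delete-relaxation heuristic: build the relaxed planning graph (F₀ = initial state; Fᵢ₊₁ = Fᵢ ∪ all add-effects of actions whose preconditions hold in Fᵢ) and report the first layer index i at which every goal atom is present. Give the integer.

2

F0 = init (5 atoms)
F1 = F0 ∪ {at(b), at(d), at(f), near(c), near(e)}  (10 atoms)
F2 = F1 ∪ {near(d), near(f)}  (12 atoms)
goal ⊆ F2  ⇒  h_max = 2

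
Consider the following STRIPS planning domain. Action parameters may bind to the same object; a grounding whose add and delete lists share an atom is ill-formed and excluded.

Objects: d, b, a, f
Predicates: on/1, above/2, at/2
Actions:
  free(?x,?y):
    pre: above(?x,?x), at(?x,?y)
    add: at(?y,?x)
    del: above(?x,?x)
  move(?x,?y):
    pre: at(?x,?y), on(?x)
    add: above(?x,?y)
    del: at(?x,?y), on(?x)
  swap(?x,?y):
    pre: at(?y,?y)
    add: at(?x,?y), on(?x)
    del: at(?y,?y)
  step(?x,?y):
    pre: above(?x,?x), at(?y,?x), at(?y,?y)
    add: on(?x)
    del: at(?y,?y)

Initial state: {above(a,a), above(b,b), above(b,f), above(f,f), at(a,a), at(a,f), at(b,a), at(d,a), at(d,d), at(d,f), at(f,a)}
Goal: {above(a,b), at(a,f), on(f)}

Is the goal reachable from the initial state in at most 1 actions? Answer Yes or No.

No

1. free(b,a)  →  {above(a,a), above(b,f), above(f,f), at(a,a), at(a,b), at(a,f), at(b,a), at(d,a), at(d,d), at(d,f), at(f,a)}
2. swap(a,d)  →  {above(a,a), above(b,f), above(f,f), at(a,a), at(a,b), at(a,d), at(a,f), at(b,a), at(d,a), at(d,f), at(f,a), on(a)}
3. move(a,b)  →  {above(a,a), above(a,b), above(b,f), above(f,f), at(a,a), at(a,d), at(a,f), at(b,a), at(d,a), at(d,f), at(f,a)}
4. swap(f,a)  →  {above(a,a), above(a,b), above(b,f), above(f,f), at(a,d), at(a,f), at(b,a), at(d,a), at(d,f), at(f,a), on(f)}
optimal plan length = 4; 4 > 1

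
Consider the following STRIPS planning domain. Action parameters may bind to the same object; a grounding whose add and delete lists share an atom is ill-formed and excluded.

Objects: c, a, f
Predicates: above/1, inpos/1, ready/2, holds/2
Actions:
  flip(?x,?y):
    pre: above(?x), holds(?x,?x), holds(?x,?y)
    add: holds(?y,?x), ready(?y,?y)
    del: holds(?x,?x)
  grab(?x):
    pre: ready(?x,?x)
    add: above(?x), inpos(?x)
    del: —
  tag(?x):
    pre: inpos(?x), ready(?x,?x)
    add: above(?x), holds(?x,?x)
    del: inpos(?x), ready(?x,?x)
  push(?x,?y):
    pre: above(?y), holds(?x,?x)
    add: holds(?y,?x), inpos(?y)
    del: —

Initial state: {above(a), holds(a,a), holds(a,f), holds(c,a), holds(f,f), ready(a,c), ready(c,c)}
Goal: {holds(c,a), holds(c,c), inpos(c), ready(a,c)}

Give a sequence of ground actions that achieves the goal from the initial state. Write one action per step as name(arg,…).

grab(c); tag(c); push(c,c)

1. grab(c)  →  {above(a), above(c), holds(a,a), holds(a,f), holds(c,a), holds(f,f), inpos(c), ready(a,c), ready(c,c)}
2. tag(c)  →  {above(a), above(c), holds(a,a), holds(a,f), holds(c,a), holds(c,c), holds(f,f), ready(a,c)}
3. push(c,c)  →  {above(a), above(c), holds(a,a), holds(a,f), holds(c,a), holds(c,c), holds(f,f), inpos(c), ready(a,c)}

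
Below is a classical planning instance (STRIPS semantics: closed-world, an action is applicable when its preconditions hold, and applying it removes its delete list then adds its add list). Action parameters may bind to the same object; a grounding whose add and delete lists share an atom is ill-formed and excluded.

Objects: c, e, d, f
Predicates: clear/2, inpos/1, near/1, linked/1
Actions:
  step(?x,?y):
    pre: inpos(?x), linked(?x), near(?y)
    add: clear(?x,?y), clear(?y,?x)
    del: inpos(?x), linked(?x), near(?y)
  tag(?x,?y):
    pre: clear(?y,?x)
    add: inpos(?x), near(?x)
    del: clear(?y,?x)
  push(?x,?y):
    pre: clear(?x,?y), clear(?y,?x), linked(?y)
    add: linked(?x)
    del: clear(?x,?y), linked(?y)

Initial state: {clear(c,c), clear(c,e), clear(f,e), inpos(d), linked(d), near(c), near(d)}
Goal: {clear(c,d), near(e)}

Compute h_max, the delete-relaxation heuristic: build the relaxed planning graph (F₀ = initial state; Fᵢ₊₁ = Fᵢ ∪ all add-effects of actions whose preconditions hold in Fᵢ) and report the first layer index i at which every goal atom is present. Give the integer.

1

F0 = init (7 atoms)
F1 = F0 ∪ {clear(c,d), clear(d,c), clear(d,d), inpos(c), inpos(e), near(e)}  (13 atoms)
goal ⊆ F1  ⇒  h_max = 1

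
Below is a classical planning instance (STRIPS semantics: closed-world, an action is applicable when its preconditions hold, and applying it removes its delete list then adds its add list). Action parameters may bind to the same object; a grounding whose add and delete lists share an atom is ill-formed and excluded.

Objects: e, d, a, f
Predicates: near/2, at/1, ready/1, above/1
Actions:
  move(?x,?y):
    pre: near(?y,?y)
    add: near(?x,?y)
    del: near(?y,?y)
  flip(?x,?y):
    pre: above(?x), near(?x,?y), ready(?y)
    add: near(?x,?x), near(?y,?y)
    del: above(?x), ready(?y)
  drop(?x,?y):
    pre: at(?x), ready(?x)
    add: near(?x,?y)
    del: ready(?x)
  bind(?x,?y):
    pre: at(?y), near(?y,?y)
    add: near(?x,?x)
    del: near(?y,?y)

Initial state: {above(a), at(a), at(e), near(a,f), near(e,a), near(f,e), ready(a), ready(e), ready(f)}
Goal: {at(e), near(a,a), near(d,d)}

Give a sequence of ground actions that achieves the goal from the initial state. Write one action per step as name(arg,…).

flip(a,f); drop(e,e); bind(d,e)

1. flip(a,f)  →  {at(a), at(e), near(a,a), near(a,f), near(e,a), near(f,e), near(f,f), ready(a), ready(e)}
2. drop(e,e)  →  {at(a), at(e), near(a,a), near(a,f), near(e,a), near(e,e), near(f,e), near(f,f), ready(a)}
3. bind(d,e)  →  {at(a), at(e), near(a,a), near(a,f), near(d,d), near(e,a), near(f,e), near(f,f), ready(a)}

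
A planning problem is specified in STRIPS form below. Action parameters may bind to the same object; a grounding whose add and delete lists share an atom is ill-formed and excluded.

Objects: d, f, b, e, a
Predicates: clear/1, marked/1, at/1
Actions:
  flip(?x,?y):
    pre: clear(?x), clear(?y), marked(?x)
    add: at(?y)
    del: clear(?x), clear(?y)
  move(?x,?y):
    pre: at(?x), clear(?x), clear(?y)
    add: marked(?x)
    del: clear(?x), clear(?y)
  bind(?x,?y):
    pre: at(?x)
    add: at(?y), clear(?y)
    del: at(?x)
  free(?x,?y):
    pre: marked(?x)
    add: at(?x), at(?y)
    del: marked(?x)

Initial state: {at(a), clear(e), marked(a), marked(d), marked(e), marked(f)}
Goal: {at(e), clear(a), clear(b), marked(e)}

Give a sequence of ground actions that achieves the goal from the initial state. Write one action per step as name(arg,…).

flip(e,e); bind(a,b); bind(b,a)

1. flip(e,e)  →  {at(a), at(e), marked(a), marked(d), marked(e), marked(f)}
2. bind(a,b)  →  {at(b), at(e), clear(b), marked(a), marked(d), marked(e), marked(f)}
3. bind(b,a)  →  {at(a), at(e), clear(a), clear(b), marked(a), marked(d), marked(e), marked(f)}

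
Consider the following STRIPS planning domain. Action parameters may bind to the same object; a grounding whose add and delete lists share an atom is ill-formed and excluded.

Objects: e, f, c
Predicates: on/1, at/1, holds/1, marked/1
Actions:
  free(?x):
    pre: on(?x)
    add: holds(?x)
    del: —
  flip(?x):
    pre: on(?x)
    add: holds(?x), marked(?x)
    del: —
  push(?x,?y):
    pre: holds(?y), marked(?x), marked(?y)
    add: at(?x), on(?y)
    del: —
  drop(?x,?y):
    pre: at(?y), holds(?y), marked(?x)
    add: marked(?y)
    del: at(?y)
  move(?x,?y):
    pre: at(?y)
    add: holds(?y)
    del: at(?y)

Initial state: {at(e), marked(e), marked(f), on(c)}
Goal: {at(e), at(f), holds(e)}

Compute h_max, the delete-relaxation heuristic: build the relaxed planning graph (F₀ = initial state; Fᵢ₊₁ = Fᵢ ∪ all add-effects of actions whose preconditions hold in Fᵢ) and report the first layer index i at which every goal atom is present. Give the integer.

2

F0 = init (4 atoms)
F1 = F0 ∪ {holds(c), holds(e), marked(c)}  (7 atoms)
F2 = F1 ∪ {at(c), at(f), on(e)}  (10 atoms)
goal ⊆ F2  ⇒  h_max = 2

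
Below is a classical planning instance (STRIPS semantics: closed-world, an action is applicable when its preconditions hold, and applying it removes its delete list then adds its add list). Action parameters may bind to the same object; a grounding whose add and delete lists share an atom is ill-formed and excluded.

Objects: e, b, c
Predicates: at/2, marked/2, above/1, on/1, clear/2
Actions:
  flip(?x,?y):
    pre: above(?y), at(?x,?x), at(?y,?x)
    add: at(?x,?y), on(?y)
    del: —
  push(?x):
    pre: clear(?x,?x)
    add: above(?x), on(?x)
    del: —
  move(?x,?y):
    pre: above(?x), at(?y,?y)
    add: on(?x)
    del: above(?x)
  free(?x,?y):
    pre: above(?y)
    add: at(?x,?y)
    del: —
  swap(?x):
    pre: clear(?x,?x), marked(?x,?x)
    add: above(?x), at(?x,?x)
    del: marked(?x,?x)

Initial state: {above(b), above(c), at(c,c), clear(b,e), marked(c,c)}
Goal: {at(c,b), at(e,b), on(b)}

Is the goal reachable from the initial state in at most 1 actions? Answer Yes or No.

1. free(e,b)  →  {above(b), above(c), at(c,c), at(e,b), clear(b,e), marked(c,c)}
2. free(b,c)  →  {above(b), above(c), at(b,c), at(c,c), at(e,b), clear(b,e), marked(c,c)}
3. flip(c,b)  →  {above(b), above(c), at(b,c), at(c,b), at(c,c), at(e,b), clear(b,e), marked(c,c), on(b)}
optimal plan length = 3; 3 > 1

No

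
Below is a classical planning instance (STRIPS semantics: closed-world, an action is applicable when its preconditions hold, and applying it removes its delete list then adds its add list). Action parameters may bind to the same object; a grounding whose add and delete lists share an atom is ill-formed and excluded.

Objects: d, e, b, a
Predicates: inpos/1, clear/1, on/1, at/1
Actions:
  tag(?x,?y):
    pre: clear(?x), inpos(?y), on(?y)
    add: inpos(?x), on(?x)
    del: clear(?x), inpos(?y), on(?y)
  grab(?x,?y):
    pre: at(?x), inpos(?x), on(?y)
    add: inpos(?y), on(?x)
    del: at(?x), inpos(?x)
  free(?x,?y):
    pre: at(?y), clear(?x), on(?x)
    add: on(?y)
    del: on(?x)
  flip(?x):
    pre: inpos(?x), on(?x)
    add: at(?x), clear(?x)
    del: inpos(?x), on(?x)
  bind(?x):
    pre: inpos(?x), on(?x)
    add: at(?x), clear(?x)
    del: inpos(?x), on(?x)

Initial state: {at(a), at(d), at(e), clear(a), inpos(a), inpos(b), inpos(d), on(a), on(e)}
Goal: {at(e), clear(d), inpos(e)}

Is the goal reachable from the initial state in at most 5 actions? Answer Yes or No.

1. grab(d,e)  →  {at(a), at(e), clear(a), inpos(a), inpos(b), inpos(e), on(a), on(d), on(e)}
2. grab(a,d)  →  {at(e), clear(a), inpos(b), inpos(d), inpos(e), on(a), on(d), on(e)}
3. flip(d)  →  {at(d), at(e), clear(a), clear(d), inpos(b), inpos(e), on(a), on(e)}
optimal plan length = 3; 3 ≤ 5

Yes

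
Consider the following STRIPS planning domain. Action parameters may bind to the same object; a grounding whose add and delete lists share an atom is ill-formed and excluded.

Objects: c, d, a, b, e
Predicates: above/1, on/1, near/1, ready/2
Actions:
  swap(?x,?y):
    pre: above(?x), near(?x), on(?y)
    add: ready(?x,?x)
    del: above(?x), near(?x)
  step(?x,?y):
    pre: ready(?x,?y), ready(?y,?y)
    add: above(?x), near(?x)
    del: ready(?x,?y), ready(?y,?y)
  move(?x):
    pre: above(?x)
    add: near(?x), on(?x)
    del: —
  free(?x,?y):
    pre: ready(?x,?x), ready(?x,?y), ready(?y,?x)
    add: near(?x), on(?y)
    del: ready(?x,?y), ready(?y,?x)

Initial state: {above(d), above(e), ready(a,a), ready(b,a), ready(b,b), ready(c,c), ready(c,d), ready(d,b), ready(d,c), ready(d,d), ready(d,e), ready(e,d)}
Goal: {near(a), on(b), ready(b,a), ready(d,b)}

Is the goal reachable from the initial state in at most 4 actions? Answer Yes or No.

Yes

1. step(a,a)  →  {above(a), above(d), above(e), near(a), ready(b,a), ready(b,b), ready(c,c), ready(c,d), ready(d,b), ready(d,c), ready(d,d), ready(d,e), ready(e,d)}
2. free(b,b)  →  {above(a), above(d), above(e), near(a), near(b), on(b), ready(b,a), ready(c,c), ready(c,d), ready(d,b), ready(d,c), ready(d,d), ready(d,e), ready(e,d)}
optimal plan length = 2; 2 ≤ 4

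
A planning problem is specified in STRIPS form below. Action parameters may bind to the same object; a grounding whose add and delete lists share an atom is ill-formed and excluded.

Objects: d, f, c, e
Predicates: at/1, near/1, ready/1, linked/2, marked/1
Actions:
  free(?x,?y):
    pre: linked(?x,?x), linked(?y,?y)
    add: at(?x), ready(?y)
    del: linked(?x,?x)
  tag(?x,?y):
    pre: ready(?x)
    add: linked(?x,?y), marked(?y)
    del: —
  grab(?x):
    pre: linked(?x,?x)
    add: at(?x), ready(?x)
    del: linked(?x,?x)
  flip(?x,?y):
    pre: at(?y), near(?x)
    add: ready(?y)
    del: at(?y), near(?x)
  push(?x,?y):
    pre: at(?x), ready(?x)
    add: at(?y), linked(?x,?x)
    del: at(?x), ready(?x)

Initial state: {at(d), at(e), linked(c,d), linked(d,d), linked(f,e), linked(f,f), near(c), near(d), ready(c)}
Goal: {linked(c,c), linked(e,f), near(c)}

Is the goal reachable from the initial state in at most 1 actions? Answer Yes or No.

No

1. tag(c,c)  →  {at(d), at(e), linked(c,c), linked(c,d), linked(d,d), linked(f,e), linked(f,f), marked(c), near(c), near(d), ready(c)}
2. flip(d,e)  →  {at(d), linked(c,c), linked(c,d), linked(d,d), linked(f,e), linked(f,f), marked(c), near(c), ready(c), ready(e)}
3. tag(e,f)  →  {at(d), linked(c,c), linked(c,d), linked(d,d), linked(e,f), linked(f,e), linked(f,f), marked(c), marked(f), near(c), ready(c), ready(e)}
optimal plan length = 3; 3 > 1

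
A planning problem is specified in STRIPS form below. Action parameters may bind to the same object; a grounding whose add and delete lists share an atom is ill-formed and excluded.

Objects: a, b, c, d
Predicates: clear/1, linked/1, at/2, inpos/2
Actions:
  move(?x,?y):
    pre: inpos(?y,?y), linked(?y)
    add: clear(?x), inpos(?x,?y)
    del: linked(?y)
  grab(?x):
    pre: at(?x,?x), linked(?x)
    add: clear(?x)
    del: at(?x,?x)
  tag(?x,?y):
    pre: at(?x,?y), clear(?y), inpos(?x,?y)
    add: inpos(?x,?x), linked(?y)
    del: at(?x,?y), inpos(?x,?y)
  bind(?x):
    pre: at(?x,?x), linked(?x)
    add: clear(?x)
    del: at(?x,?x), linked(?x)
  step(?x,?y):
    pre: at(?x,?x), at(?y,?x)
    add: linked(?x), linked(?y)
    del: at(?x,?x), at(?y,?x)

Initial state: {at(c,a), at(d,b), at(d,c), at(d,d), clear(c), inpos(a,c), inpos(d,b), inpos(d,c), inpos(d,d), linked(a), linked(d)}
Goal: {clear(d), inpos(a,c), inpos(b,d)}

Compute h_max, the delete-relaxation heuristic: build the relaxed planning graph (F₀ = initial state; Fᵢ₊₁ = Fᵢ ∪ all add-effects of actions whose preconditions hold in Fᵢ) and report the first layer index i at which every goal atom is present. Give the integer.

1

F0 = init (11 atoms)
F1 = F0 ∪ {clear(a), clear(b), clear(d), inpos(a,d), inpos(b,d), inpos(c,d), linked(c)}  (18 atoms)
goal ⊆ F1  ⇒  h_max = 1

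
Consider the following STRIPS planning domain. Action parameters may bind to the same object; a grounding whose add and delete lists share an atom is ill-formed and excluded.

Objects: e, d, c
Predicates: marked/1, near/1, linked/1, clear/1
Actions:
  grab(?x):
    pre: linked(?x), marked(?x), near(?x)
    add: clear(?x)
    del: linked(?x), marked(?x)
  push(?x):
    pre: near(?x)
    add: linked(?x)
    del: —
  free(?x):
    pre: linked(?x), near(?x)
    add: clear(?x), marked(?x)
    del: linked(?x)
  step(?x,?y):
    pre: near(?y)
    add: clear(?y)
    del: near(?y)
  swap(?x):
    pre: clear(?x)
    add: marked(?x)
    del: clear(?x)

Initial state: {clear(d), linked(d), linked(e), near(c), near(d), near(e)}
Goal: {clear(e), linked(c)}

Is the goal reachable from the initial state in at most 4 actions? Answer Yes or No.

1. push(c)  →  {clear(d), linked(c), linked(d), linked(e), near(c), near(d), near(e)}
2. free(e)  →  {clear(d), clear(e), linked(c), linked(d), marked(e), near(c), near(d), near(e)}
optimal plan length = 2; 2 ≤ 4

Yes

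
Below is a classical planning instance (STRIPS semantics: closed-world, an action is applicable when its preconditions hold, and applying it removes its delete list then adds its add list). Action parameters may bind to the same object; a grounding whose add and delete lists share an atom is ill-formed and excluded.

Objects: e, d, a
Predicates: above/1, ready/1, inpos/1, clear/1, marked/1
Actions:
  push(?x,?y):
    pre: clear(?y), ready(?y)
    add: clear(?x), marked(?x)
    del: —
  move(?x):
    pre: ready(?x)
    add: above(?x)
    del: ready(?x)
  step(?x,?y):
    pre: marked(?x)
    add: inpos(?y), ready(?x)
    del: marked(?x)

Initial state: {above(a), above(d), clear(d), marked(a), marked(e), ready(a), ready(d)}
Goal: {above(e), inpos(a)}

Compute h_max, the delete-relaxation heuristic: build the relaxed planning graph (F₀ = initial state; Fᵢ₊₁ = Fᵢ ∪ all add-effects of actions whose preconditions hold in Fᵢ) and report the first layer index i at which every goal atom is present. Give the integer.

2

F0 = init (7 atoms)
F1 = F0 ∪ {clear(a), clear(e), inpos(a), inpos(d), inpos(e), marked(d), ready(e)}  (14 atoms)
F2 = F1 ∪ {above(e)}  (15 atoms)
goal ⊆ F2  ⇒  h_max = 2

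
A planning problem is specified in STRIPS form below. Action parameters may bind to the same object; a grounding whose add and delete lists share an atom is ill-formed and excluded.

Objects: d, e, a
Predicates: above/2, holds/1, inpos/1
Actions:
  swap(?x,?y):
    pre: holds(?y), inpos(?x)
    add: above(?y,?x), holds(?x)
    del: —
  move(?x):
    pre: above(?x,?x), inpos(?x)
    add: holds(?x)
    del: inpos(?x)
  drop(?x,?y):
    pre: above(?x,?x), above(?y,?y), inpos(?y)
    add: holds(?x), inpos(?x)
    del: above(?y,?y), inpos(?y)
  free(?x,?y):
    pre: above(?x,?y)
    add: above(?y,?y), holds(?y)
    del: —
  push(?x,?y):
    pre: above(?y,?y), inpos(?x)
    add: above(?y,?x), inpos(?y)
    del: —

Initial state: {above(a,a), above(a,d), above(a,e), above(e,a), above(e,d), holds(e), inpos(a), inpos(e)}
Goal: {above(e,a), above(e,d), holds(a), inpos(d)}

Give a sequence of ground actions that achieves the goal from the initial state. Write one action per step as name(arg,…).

1. swap(a,e)  →  {above(a,a), above(a,d), above(a,e), above(e,a), above(e,d), holds(a), holds(e), inpos(a), inpos(e)}
2. free(e,d)  →  {above(a,a), above(a,d), above(a,e), above(d,d), above(e,a), above(e,d), holds(a), holds(d), holds(e), inpos(a), inpos(e)}
3. drop(d,a)  →  {above(a,d), above(a,e), above(d,d), above(e,a), above(e,d), holds(a), holds(d), holds(e), inpos(d), inpos(e)}

swap(a,e); free(e,d); drop(d,a)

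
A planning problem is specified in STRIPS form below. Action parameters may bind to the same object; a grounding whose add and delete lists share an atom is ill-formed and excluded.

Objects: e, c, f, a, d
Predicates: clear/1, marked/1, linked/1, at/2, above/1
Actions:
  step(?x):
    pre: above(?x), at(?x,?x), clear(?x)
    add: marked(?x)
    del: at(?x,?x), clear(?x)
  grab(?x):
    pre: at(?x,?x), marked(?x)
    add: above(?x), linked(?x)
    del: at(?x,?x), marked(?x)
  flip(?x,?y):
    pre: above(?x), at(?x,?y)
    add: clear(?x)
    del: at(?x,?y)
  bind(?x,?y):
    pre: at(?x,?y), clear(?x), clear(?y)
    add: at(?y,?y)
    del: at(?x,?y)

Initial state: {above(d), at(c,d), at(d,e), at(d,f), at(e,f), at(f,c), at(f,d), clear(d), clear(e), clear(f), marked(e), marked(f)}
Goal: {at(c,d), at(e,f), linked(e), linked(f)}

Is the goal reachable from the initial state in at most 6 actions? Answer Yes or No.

Yes

1. bind(d,e)  →  {above(d), at(c,d), at(d,f), at(e,e), at(e,f), at(f,c), at(f,d), clear(d), clear(e), clear(f), marked(e), marked(f)}
2. grab(e)  →  {above(d), above(e), at(c,d), at(d,f), at(e,f), at(f,c), at(f,d), clear(d), clear(e), clear(f), linked(e), marked(f)}
3. bind(d,f)  →  {above(d), above(e), at(c,d), at(e,f), at(f,c), at(f,d), at(f,f), clear(d), clear(e), clear(f), linked(e), marked(f)}
4. grab(f)  →  {above(d), above(e), above(f), at(c,d), at(e,f), at(f,c), at(f,d), clear(d), clear(e), clear(f), linked(e), linked(f)}
optimal plan length = 4; 4 ≤ 6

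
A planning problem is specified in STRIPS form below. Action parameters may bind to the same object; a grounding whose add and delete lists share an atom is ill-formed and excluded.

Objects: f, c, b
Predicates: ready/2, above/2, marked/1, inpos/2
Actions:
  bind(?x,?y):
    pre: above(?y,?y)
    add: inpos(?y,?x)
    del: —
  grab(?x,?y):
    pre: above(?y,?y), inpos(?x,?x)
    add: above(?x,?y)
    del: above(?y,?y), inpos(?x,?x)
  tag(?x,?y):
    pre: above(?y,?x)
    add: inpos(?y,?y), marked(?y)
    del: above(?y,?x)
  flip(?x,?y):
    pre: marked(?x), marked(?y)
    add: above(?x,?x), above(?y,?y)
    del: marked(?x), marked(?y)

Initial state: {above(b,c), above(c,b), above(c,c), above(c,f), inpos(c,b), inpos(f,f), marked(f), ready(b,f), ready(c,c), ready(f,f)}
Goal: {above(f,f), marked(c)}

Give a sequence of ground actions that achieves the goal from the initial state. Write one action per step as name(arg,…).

tag(f,c); flip(f,f)

1. tag(f,c)  →  {above(b,c), above(c,b), above(c,c), inpos(c,b), inpos(c,c), inpos(f,f), marked(c), marked(f), ready(b,f), ready(c,c), ready(f,f)}
2. flip(f,f)  →  {above(b,c), above(c,b), above(c,c), above(f,f), inpos(c,b), inpos(c,c), inpos(f,f), marked(c), ready(b,f), ready(c,c), ready(f,f)}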